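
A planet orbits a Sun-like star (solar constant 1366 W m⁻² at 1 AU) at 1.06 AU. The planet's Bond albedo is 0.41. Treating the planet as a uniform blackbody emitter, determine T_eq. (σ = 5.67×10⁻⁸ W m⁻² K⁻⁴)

Flux at 1.06 AU: S = 1366/1.06² = 1220 W m⁻².
Energy balance: absorbed = emitted ⇒ πR²·S(1−A) = 4πR²·σT_eq⁴, so T_eq⁴ = S(1−A)/(4σ).
T_eq = [1220 × 0.59 / (4 × 5.67×10⁻⁸)]^(1/4) = (3.16×10⁹)^(1/4) = 237 K.

T_eq ≈ 237 K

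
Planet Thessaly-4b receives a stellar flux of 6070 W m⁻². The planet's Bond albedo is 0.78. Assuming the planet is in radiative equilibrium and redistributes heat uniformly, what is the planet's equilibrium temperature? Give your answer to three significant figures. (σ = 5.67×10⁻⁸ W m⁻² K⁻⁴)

T_eq ≈ 277 K

Energy balance: absorbed = emitted ⇒ πR²·S(1−A) = 4πR²·σT_eq⁴, so T_eq⁴ = S(1−A)/(4σ).
T_eq = [6070 × 0.22 / (4 × 5.67×10⁻⁸)]^(1/4) = (5.89×10⁹)^(1/4) = 277 K.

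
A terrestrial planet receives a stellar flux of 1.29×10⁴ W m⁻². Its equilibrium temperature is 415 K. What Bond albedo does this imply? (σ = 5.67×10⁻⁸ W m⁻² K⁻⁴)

From T_eq⁴ = S(1−A)/(4σ): 1−A = 4σT_eq⁴/S.
1−A = 4 × 5.67×10⁻⁸ × (415)⁴ / 1.29×10⁴ = 0.521.

A ≈ 0.48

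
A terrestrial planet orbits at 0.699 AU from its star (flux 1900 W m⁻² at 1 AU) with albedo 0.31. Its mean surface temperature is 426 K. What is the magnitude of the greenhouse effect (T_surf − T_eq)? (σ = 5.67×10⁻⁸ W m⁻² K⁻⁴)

S = 1900/0.699² = 3889 W m⁻².
T_eq = [S(1−A)/(4σ)]^(1/4) = [3889×0.69/(4×5.67×10⁻⁸)]^(1/4) = 329.8 K.
ΔT = T_surf − T_eq = 426 − 329.8.

ΔT ≈ 96.2 K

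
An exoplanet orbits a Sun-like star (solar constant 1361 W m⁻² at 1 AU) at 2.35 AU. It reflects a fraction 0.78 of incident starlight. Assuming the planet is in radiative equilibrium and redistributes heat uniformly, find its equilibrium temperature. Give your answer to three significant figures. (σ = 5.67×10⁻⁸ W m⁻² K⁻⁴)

T_eq ≈ 124 K

Flux at 2.35 AU: S = 1361/2.35² = 246 W m⁻².
Energy balance: absorbed = emitted ⇒ πR²·S(1−A) = 4πR²·σT_eq⁴, so T_eq⁴ = S(1−A)/(4σ).
T_eq = [246 × 0.22 / (4 × 5.67×10⁻⁸)]^(1/4) = (2.39×10⁸)^(1/4) = 124 K.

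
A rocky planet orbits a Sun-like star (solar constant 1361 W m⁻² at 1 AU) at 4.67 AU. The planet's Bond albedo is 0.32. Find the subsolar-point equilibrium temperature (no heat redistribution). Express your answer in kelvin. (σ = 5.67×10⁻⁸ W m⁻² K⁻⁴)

T_ss ≈ 165 K

Flux at 4.67 AU: S = 1361/4.67² = 62.4 W m⁻².
At the subsolar point the surface absorbs S(1−A) and emits σT⁴ per unit area — no factor of 4, since only the local patch is in balance.
T = [62.4 × 0.68 / 5.67×10⁻⁸]^(1/4) = (7.48×10⁸)^(1/4) = 165 K.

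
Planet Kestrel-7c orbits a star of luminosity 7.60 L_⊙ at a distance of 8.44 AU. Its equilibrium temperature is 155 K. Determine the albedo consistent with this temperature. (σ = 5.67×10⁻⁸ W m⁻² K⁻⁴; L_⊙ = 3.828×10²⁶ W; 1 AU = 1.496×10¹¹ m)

A ≈ 0.10

d = 8.44 AU = 1.26×10¹² m.
L = 7.60 × 3.828×10²⁶ = 2.91×10²⁷ W.
Flux: S = L/(4πd²) = 2.91×10²⁷/(4π×(1.26×10¹²)²) = 145 W m⁻².
From T_eq⁴ = S(1−A)/(4σ): 1−A = 4σT_eq⁴/S.
1−A = 4 × 5.67×10⁻⁸ × (155)⁴ / 145 = 0.901.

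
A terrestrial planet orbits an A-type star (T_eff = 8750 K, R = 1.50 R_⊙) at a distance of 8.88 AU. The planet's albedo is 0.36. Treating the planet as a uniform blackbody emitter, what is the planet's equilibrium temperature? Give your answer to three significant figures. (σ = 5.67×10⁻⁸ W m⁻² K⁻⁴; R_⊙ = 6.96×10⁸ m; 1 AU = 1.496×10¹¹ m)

R_⋆ = 1.50 × 6.96×10⁸ = 1.04×10⁹ m.
d = 8.88 AU = 1.33×10¹² m.
L = 4πR_⋆²σT_⋆⁴ = 4π(1.04×10⁹)² × 5.67×10⁻⁸ × (8750)⁴ = 4.55×10²⁷ W.
S = L/(4πd²) = 205 W m⁻².
Energy balance: absorbed = emitted ⇒ πR²·S(1−A) = 4πR²·σT_eq⁴, so T_eq⁴ = S(1−A)/(4σ).
T_eq = [205 × 0.64 / (4 × 5.67×10⁻⁸)]^(1/4) = (5.79×10⁸)^(1/4) = 155 K.

T_eq ≈ 155 K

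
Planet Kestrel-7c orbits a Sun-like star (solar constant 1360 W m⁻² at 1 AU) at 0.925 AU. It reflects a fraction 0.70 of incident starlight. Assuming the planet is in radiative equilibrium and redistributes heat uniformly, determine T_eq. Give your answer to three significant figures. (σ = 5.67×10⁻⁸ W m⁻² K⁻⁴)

Flux at 0.925 AU: S = 1360/0.925² = 1590 W m⁻².
Energy balance: absorbed = emitted ⇒ πR²·S(1−A) = 4πR²·σT_eq⁴, so T_eq⁴ = S(1−A)/(4σ).
T_eq = [1590 × 0.30 / (4 × 5.67×10⁻⁸)]^(1/4) = (2.10×10⁹)^(1/4) = 214 K.

T_eq ≈ 214 K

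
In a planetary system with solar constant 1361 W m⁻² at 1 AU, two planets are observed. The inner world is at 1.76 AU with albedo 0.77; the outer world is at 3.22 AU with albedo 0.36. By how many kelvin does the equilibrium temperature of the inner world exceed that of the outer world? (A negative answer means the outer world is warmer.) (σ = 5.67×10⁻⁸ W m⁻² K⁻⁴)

T_eq = [S₀(1−A)/(4σd²)]^(1/4), so T ∝ (1−A)^(1/4) / √d.
T₁ = [1361×0.23/(4×5.67×10⁻⁸×1.76²)]^(1/4) = 145.29 K.
T₂ = [1361×0.64/(4×5.67×10⁻⁸×3.22²)]^(1/4) = 138.73 K.

ΔT ≈ 6.6 K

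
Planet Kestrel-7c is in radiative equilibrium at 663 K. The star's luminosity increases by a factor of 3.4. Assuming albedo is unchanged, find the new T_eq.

T_eq ∝ L^(1/4) · d^(−1/2).
T′ = 663 × 3.4^(1/4) = 900 K.

T_eq ≈ 900 K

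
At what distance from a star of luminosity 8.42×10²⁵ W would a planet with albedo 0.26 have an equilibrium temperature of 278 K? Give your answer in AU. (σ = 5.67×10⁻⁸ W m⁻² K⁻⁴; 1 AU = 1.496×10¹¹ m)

From T_eq⁴ = L(1−A)/(16πσd²): d = √[L(1−A)/(16πσT_eq⁴)].
d = √[8.42×10²⁵ × 0.74 / (16π × 5.67×10⁻⁸ × (278)⁴)] = 6.05×10¹⁰ m = 0.404 AU.

d ≈ 0.404 AU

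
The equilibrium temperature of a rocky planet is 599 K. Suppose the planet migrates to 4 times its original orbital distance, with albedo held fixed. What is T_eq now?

T_eq ∝ L^(1/4) · d^(−1/2).
T′ = 599 / 4^(1/2) = 300 K.

T_eq ≈ 300 K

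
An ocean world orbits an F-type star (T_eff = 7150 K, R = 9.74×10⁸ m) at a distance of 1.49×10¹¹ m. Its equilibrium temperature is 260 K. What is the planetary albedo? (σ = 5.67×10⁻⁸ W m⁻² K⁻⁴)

A ≈ 0.84

L = 4πR_⋆²σT_⋆⁴ = 4π(9.74×10⁸)² × 5.67×10⁻⁸ × (7150)⁴ = 1.77×10²⁷ W.
S = L/(4πd²) = 6330 W m⁻².
From T_eq⁴ = S(1−A)/(4σ): 1−A = 4σT_eq⁴/S.
1−A = 4 × 5.67×10⁻⁸ × (260)⁴ / 6330 = 0.164.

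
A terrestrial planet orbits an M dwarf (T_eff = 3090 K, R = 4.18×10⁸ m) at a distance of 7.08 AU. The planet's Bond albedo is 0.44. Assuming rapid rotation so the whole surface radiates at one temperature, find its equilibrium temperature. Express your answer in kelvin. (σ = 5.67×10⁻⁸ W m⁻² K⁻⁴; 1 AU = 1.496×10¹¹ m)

T_eq ≈ 37.5 K

d = 7.08 AU = 1.06×10¹² m.
L = 4πR_⋆²σT_⋆⁴ = 4π(4.18×10⁸)² × 5.67×10⁻⁸ × (3090)⁴ = 1.13×10²⁵ W.
S = L/(4πd²) = 0.805 W m⁻².
Energy balance: absorbed = emitted ⇒ πR²·S(1−A) = 4πR²·σT_eq⁴, so T_eq⁴ = S(1−A)/(4σ).
T_eq = [0.805 × 0.56 / (4 × 5.67×10⁻⁸)]^(1/4) = (1.99×10⁶)^(1/4) = 37.5 K.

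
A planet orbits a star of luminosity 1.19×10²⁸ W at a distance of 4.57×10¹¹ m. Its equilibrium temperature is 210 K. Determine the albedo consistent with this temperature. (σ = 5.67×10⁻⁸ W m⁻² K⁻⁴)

A ≈ 0.90

Flux: S = L/(4πd²) = 1.19×10²⁸/(4π×(4.57×10¹¹)²) = 4530 W m⁻².
From T_eq⁴ = S(1−A)/(4σ): 1−A = 4σT_eq⁴/S.
1−A = 4 × 5.67×10⁻⁸ × (210)⁴ / 4530 = 0.097.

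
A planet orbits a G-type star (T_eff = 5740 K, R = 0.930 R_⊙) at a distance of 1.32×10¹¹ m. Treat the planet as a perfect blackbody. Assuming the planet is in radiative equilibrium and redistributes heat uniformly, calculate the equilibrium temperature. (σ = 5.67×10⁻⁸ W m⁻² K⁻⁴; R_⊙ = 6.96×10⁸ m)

R_⋆ = 0.930 × 6.96×10⁸ = 6.47×10⁸ m.
L = 4πR_⋆²σT_⋆⁴ = 4π(6.47×10⁸)² × 5.67×10⁻⁸ × (5740)⁴ = 3.24×10²⁶ W.
S = L/(4πd²) = 1480 W m⁻².
Energy balance: absorbed = emitted ⇒ πR²·S(1−A) = 4πR²·σT_eq⁴, so T_eq⁴ = S(1−A)/(4σ).
T_eq = [1480 × 1.00 / (4 × 5.67×10⁻⁸)]^(1/4) = (6.53×10⁹)^(1/4) = 284 K.

T_eq ≈ 284 K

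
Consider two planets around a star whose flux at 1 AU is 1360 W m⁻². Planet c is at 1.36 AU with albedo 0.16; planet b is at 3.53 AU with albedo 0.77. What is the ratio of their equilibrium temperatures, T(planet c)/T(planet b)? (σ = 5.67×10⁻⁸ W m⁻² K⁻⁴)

T₁/T₂ ≈ 2.227

T_eq = [S₀(1−A)/(4σd²)]^(1/4), so T ∝ (1−A)^(1/4) / √d.
T₁ = [1360×0.84/(4×5.67×10⁻⁸×1.36²)]^(1/4) = 228.44 K.
T₂ = [1360×0.23/(4×5.67×10⁻⁸×3.53²)]^(1/4) = 102.57 K.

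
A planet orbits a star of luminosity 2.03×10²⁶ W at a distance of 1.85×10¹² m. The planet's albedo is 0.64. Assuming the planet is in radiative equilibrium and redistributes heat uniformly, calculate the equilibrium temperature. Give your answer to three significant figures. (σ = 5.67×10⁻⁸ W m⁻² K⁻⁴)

Flux: S = L/(4πd²) = 2.03×10²⁶/(4π×(1.85×10¹²)²) = 4.72 W m⁻².
Energy balance: absorbed = emitted ⇒ πR²·S(1−A) = 4πR²·σT_eq⁴, so T_eq⁴ = S(1−A)/(4σ).
T_eq = [4.72 × 0.36 / (4 × 5.67×10⁻⁸)]^(1/4) = (7.49×10⁶)^(1/4) = 52.3 K.

T_eq ≈ 52.3 K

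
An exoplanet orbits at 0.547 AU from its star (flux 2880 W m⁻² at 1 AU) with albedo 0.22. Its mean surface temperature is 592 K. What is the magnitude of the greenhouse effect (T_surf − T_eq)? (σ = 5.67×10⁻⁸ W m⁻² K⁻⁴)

S = 2880/0.547² = 9625 W m⁻².
T_eq = [S(1−A)/(4σ)]^(1/4) = [9625×0.78/(4×5.67×10⁻⁸)]^(1/4) = 426.5 K.
ΔT = T_surf − T_eq = 592 − 426.5.

ΔT ≈ 165.5 K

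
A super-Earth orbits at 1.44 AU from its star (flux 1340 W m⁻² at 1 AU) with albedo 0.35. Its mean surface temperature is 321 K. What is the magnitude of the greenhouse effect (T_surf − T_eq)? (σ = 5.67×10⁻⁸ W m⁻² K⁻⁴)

S = 1340/1.44² = 646.2 W m⁻².
T_eq = [S(1−A)/(4σ)]^(1/4) = [646.2×0.65/(4×5.67×10⁻⁸)]^(1/4) = 207.4 K.
ΔT = T_surf − T_eq = 321 − 207.4.

ΔT ≈ 113.6 K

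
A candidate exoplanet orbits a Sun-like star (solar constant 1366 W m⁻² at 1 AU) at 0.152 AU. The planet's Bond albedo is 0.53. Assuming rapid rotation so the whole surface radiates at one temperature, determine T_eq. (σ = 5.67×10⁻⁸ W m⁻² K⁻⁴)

Flux at 0.152 AU: S = 1366/0.152² = 5.91×10⁴ W m⁻².
Energy balance: absorbed = emitted ⇒ πR²·S(1−A) = 4πR²·σT_eq⁴, so T_eq⁴ = S(1−A)/(4σ).
T_eq = [5.91×10⁴ × 0.47 / (4 × 5.67×10⁻⁸)]^(1/4) = (1.23×10¹¹)^(1/4) = 592 K.

T_eq ≈ 592 K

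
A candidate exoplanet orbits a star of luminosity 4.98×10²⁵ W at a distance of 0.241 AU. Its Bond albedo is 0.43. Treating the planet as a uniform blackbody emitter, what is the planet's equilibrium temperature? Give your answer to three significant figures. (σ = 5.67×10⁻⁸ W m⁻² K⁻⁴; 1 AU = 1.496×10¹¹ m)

d = 0.241 AU = 3.61×10¹⁰ m.
Flux: S = L/(4πd²) = 4.98×10²⁵/(4π×(3.61×10¹⁰)²) = 3050 W m⁻².
Energy balance: absorbed = emitted ⇒ πR²·S(1−A) = 4πR²·σT_eq⁴, so T_eq⁴ = S(1−A)/(4σ).
T_eq = [3050 × 0.57 / (4 × 5.67×10⁻⁸)]^(1/4) = (7.66×10⁹)^(1/4) = 296 K.

T_eq ≈ 296 K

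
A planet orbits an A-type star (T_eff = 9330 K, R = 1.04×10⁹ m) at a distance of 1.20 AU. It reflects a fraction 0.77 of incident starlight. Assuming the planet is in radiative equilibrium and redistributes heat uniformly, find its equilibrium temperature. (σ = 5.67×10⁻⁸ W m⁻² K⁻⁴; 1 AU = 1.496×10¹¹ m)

d = 1.20 AU = 1.80×10¹¹ m.
L = 4πR_⋆²σT_⋆⁴ = 4π(1.04×10⁹)² × 5.67×10⁻⁸ × (9330)⁴ = 5.84×10²⁷ W.
S = L/(4πd²) = 1.44×10⁴ W m⁻².
Energy balance: absorbed = emitted ⇒ πR²·S(1−A) = 4πR²·σT_eq⁴, so T_eq⁴ = S(1−A)/(4σ).
T_eq = [1.44×10⁴ × 0.23 / (4 × 5.67×10⁻⁸)]^(1/4) = (1.46×10¹⁰)^(1/4) = 348 K.

T_eq ≈ 348 K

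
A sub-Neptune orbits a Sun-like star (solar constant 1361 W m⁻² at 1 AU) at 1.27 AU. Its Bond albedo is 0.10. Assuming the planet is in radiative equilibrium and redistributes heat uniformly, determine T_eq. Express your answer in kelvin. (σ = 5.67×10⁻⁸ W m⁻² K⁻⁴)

Flux at 1.27 AU: S = 1361/1.27² = 844 W m⁻².
Energy balance: absorbed = emitted ⇒ πR²·S(1−A) = 4πR²·σT_eq⁴, so T_eq⁴ = S(1−A)/(4σ).
T_eq = [844 × 0.90 / (4 × 5.67×10⁻⁸)]^(1/4) = (3.35×10⁹)^(1/4) = 241 K.

T_eq ≈ 241 K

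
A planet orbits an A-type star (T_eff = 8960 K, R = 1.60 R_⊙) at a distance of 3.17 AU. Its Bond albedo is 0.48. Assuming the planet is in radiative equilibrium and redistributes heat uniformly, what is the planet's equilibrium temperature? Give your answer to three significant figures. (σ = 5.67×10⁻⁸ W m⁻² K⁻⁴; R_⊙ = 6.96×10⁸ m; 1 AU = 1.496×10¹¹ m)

R_⋆ = 1.60 × 6.96×10⁸ = 1.11×10⁹ m.
d = 3.17 AU = 4.74×10¹¹ m.
L = 4πR_⋆²σT_⋆⁴ = 4π(1.11×10⁹)² × 5.67×10⁻⁸ × (8960)⁴ = 5.69×10²⁷ W.
S = L/(4πd²) = 2020 W m⁻².
Energy balance: absorbed = emitted ⇒ πR²·S(1−A) = 4πR²·σT_eq⁴, so T_eq⁴ = S(1−A)/(4σ).
T_eq = [2020 × 0.52 / (4 × 5.67×10⁻⁸)]^(1/4) = (4.62×10⁹)^(1/4) = 261 K.

T_eq ≈ 261 K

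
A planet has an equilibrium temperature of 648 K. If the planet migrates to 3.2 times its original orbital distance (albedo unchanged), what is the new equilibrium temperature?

T_eq ∝ L^(1/4) · d^(−1/2).
T′ = 648 / 3.2^(1/2) = 362 K.

T_eq ≈ 362 K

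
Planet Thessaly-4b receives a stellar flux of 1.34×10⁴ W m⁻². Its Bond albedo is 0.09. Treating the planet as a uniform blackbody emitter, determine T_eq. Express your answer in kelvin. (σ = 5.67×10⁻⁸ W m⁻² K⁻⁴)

T_eq ≈ 482 K

Energy balance: absorbed = emitted ⇒ πR²·S(1−A) = 4πR²·σT_eq⁴, so T_eq⁴ = S(1−A)/(4σ).
T_eq = [1.34×10⁴ × 0.91 / (4 × 5.67×10⁻⁸)]^(1/4) = (5.38×10¹⁰)^(1/4) = 482 K.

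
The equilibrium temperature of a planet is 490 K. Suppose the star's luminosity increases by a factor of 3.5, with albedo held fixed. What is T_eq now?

T_eq ∝ L^(1/4) · d^(−1/2).
T′ = 490 × 3.5^(1/4) = 670 K.

T_eq ≈ 670 K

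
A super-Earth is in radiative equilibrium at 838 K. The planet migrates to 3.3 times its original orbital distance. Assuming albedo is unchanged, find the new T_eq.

T_eq ≈ 461 K

T_eq ∝ L^(1/4) · d^(−1/2).
T′ = 838 / 3.3^(1/2) = 461 K.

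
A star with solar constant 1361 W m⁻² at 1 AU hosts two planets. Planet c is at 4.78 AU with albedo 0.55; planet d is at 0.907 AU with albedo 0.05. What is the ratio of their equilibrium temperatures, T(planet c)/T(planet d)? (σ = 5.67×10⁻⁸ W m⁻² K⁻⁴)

T₁/T₂ ≈ 0.361

T_eq = [S₀(1−A)/(4σd²)]^(1/4), so T ∝ (1−A)^(1/4) / √d.
T₁ = [1361×0.45/(4×5.67×10⁻⁸×4.78²)]^(1/4) = 104.27 K.
T₂ = [1361×0.95/(4×5.67×10⁻⁸×0.907²)]^(1/4) = 288.52 K.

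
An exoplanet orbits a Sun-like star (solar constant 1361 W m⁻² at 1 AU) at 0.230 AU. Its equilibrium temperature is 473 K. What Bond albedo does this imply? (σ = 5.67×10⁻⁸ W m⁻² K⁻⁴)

A ≈ 0.56

Flux at 0.230 AU: S = 1361/0.230² = 2.57×10⁴ W m⁻².
From T_eq⁴ = S(1−A)/(4σ): 1−A = 4σT_eq⁴/S.
1−A = 4 × 5.67×10⁻⁸ × (473)⁴ / 2.57×10⁴ = 0.441.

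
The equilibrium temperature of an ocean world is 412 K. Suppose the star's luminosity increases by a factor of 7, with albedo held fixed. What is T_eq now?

T_eq ≈ 670 K

T_eq ∝ L^(1/4) · d^(−1/2).
T′ = 412 × 7^(1/4) = 670 K.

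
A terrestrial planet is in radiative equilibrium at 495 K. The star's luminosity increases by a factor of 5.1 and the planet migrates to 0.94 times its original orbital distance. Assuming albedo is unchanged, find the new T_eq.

T_eq ∝ L^(1/4) · d^(−1/2).
T′ = 495 × 5.1^(1/4) / 0.94^(1/2) = 767 K.

T_eq ≈ 767 K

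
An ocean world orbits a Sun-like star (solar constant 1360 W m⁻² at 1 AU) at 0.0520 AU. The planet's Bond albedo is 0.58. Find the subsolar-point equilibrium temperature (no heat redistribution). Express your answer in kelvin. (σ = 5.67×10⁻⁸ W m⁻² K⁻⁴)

T_ss ≈ 1390 K

Flux at 0.0520 AU: S = 1360/0.0520² = 5.03×10⁵ W m⁻².
At the subsolar point the surface absorbs S(1−A) and emits σT⁴ per unit area — no factor of 4, since only the local patch is in balance.
T = [5.03×10⁵ × 0.42 / 5.67×10⁻⁸]^(1/4) = (3.73×10¹²)^(1/4) = 1390 K.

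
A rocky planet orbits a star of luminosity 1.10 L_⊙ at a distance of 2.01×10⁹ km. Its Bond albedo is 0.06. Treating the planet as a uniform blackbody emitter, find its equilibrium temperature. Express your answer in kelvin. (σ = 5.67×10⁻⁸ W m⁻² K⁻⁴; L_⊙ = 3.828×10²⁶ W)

T_eq ≈ 76.6 K

d = 2.01×10⁹ km = 2.01×10¹² m.
L = 1.10 × 3.828×10²⁶ = 4.21×10²⁶ W.
Flux: S = L/(4πd²) = 4.21×10²⁶/(4π×(2.01×10¹²)²) = 8.29 W m⁻².
Energy balance: absorbed = emitted ⇒ πR²·S(1−A) = 4πR²·σT_eq⁴, so T_eq⁴ = S(1−A)/(4σ).
T_eq = [8.29 × 0.94 / (4 × 5.67×10⁻⁸)]^(1/4) = (3.44×10⁷)^(1/4) = 76.6 K.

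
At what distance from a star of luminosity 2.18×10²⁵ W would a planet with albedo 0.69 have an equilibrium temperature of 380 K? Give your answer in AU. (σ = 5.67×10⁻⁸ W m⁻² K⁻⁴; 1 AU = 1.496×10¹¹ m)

From T_eq⁴ = L(1−A)/(16πσd²): d = √[L(1−A)/(16πσT_eq⁴)].
d = √[2.18×10²⁵ × 0.31 / (16π × 5.67×10⁻⁸ × (380)⁴)] = 1.07×10¹⁰ m = 0.0713 AU.

d ≈ 0.0713 AU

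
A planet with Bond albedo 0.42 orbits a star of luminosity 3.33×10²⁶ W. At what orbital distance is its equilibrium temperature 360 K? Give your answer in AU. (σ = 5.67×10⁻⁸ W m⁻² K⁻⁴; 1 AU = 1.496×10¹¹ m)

From T_eq⁴ = L(1−A)/(16πσd²): d = √[L(1−A)/(16πσT_eq⁴)].
d = √[3.33×10²⁶ × 0.58 / (16π × 5.67×10⁻⁸ × (360)⁴)] = 6.35×10¹⁰ m = 0.425 AU.

d ≈ 0.425 AU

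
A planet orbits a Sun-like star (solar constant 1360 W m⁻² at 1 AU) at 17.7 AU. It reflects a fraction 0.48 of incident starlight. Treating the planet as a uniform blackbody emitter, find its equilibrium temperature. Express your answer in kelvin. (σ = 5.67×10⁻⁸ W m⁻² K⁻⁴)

T_eq ≈ 56.2 K

Flux at 17.7 AU: S = 1360/17.7² = 4.34 W m⁻².
Energy balance: absorbed = emitted ⇒ πR²·S(1−A) = 4πR²·σT_eq⁴, so T_eq⁴ = S(1−A)/(4σ).
T_eq = [4.34 × 0.52 / (4 × 5.67×10⁻⁸)]^(1/4) = (9.95×10⁶)^(1/4) = 56.2 K.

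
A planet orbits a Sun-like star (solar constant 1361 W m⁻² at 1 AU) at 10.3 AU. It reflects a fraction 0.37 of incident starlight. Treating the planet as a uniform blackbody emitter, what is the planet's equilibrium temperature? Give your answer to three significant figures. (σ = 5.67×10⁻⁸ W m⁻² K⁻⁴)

T_eq ≈ 77.3 K

Flux at 10.3 AU: S = 1361/10.3² = 12.8 W m⁻².
Energy balance: absorbed = emitted ⇒ πR²·S(1−A) = 4πR²·σT_eq⁴, so T_eq⁴ = S(1−A)/(4σ).
T_eq = [12.8 × 0.63 / (4 × 5.67×10⁻⁸)]^(1/4) = (3.56×10⁷)^(1/4) = 77.3 K.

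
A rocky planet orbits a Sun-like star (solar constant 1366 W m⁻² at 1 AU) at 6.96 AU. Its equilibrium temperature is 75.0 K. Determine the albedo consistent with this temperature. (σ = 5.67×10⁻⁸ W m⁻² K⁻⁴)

A ≈ 0.75

Flux at 6.96 AU: S = 1366/6.96² = 28.2 W m⁻².
From T_eq⁴ = S(1−A)/(4σ): 1−A = 4σT_eq⁴/S.
1−A = 4 × 5.67×10⁻⁸ × (75.0)⁴ / 28.2 = 0.254.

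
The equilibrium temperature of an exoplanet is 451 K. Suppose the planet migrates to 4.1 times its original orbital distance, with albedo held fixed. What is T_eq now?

T_eq ∝ L^(1/4) · d^(−1/2).
T′ = 451 / 4.1^(1/2) = 223 K.

T_eq ≈ 223 K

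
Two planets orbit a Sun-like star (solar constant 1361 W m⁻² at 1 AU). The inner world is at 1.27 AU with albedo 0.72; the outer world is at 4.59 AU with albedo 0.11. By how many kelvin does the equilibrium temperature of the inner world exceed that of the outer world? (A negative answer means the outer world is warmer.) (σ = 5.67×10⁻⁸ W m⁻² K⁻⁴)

ΔT ≈ 53.5 K

T_eq = [S₀(1−A)/(4σd²)]^(1/4), so T ∝ (1−A)^(1/4) / √d.
T₁ = [1361×0.28/(4×5.67×10⁻⁸×1.27²)]^(1/4) = 179.66 K.
T₂ = [1361×0.89/(4×5.67×10⁻⁸×4.59²)]^(1/4) = 126.18 K.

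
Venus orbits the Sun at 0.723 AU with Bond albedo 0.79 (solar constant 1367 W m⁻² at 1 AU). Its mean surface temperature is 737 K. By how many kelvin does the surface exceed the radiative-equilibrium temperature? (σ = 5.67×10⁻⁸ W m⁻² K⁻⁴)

S = 1367/0.723² = 2615 W m⁻².
T_eq = [S(1−A)/(4σ)]^(1/4) = [2615×0.21/(4×5.67×10⁻⁸)]^(1/4) = 221.8 K.
ΔT = T_surf − T_eq = 737 − 221.8.

ΔT ≈ 515.2 K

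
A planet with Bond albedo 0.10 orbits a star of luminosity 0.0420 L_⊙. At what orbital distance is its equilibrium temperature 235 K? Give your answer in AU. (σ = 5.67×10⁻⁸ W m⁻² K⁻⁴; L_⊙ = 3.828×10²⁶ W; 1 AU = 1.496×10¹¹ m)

d ≈ 0.273 AU

L = 0.0420 × 3.828×10²⁶ = 1.61×10²⁵ W.
From T_eq⁴ = L(1−A)/(16πσd²): d = √[L(1−A)/(16πσT_eq⁴)].
d = √[1.61×10²⁵ × 0.90 / (16π × 5.67×10⁻⁸ × (235)⁴)] = 4.08×10¹⁰ m = 0.273 AU.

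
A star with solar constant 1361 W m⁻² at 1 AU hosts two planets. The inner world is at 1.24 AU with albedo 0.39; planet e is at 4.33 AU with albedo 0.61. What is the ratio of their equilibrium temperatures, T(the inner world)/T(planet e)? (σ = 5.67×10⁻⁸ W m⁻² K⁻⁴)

T₁/T₂ ≈ 2.090

T_eq = [S₀(1−A)/(4σd²)]^(1/4), so T ∝ (1−A)^(1/4) / √d.
T₁ = [1361×0.61/(4×5.67×10⁻⁸×1.24²)]^(1/4) = 220.89 K.
T₂ = [1361×0.39/(4×5.67×10⁻⁸×4.33²)]^(1/4) = 105.70 K.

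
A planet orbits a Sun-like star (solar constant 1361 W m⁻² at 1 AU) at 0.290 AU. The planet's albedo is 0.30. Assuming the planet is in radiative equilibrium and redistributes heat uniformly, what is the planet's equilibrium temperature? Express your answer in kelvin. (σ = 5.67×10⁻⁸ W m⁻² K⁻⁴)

Flux at 0.290 AU: S = 1361/0.290² = 1.62×10⁴ W m⁻².
Energy balance: absorbed = emitted ⇒ πR²·S(1−A) = 4πR²·σT_eq⁴, so T_eq⁴ = S(1−A)/(4σ).
T_eq = [1.62×10⁴ × 0.70 / (4 × 5.67×10⁻⁸)]^(1/4) = (4.99×10¹⁰)^(1/4) = 473 K.

T_eq ≈ 473 K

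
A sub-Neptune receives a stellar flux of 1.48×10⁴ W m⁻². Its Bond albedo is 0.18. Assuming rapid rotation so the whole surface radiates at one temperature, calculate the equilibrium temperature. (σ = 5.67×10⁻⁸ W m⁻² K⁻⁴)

T_eq ≈ 481 K

Energy balance: absorbed = emitted ⇒ πR²·S(1−A) = 4πR²·σT_eq⁴, so T_eq⁴ = S(1−A)/(4σ).
T_eq = [1.48×10⁴ × 0.82 / (4 × 5.67×10⁻⁸)]^(1/4) = (5.35×10¹⁰)^(1/4) = 481 K.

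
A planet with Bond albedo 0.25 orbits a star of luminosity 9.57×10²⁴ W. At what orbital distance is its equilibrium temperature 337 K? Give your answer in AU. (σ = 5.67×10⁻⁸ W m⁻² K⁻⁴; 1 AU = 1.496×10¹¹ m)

From T_eq⁴ = L(1−A)/(16πσd²): d = √[L(1−A)/(16πσT_eq⁴)].
d = √[9.57×10²⁴ × 0.75 / (16π × 5.67×10⁻⁸ × (337)⁴)] = 1.40×10¹⁰ m = 0.0934 AU.

d ≈ 0.0934 AU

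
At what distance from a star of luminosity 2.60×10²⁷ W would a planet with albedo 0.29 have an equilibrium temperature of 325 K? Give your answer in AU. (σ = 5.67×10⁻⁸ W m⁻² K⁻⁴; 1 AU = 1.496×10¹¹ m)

d ≈ 1.61 AU

From T_eq⁴ = L(1−A)/(16πσd²): d = √[L(1−A)/(16πσT_eq⁴)].
d = √[2.60×10²⁷ × 0.71 / (16π × 5.67×10⁻⁸ × (325)⁴)] = 2.41×10¹¹ m = 1.61 AU.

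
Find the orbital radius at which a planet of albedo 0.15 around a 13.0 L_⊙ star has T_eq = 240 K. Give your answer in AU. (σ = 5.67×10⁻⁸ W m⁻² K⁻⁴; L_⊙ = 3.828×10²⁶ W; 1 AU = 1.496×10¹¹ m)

L = 13.0 × 3.828×10²⁶ = 4.98×10²⁷ W.
From T_eq⁴ = L(1−A)/(16πσd²): d = √[L(1−A)/(16πσT_eq⁴)].
d = √[4.98×10²⁷ × 0.85 / (16π × 5.67×10⁻⁸ × (240)⁴)] = 6.69×10¹¹ m = 4.47 AU.

d ≈ 4.47 AU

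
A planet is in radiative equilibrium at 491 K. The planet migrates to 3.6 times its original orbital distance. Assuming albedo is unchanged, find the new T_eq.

T_eq ∝ L^(1/4) · d^(−1/2).
T′ = 491 / 3.6^(1/2) = 259 K.

T_eq ≈ 259 K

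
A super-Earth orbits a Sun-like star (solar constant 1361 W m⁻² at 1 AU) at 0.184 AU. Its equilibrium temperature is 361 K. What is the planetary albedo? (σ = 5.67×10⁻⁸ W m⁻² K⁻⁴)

Flux at 0.184 AU: S = 1361/0.184² = 4.02×10⁴ W m⁻².
From T_eq⁴ = S(1−A)/(4σ): 1−A = 4σT_eq⁴/S.
1−A = 4 × 5.67×10⁻⁸ × (361)⁴ / 4.02×10⁴ = 0.096.

A ≈ 0.90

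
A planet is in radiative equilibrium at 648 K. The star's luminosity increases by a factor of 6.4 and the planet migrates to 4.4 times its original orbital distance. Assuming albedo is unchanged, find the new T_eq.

T_eq ≈ 491 K

T_eq ∝ L^(1/4) · d^(−1/2).
T′ = 648 × 6.4^(1/4) / 4.4^(1/2) = 491 K.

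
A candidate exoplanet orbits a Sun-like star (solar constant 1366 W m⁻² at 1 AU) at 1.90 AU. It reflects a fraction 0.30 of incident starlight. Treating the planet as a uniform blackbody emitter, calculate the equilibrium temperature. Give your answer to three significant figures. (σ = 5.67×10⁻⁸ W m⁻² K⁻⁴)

T_eq ≈ 185 K

Flux at 1.90 AU: S = 1366/1.90² = 378 W m⁻².
Energy balance: absorbed = emitted ⇒ πR²·S(1−A) = 4πR²·σT_eq⁴, so T_eq⁴ = S(1−A)/(4σ).
T_eq = [378 × 0.70 / (4 × 5.67×10⁻⁸)]^(1/4) = (1.17×10⁹)^(1/4) = 185 K.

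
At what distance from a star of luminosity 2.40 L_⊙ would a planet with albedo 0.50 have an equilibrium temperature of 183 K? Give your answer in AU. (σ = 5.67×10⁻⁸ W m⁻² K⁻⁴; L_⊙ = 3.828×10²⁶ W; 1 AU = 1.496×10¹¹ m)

L = 2.40 × 3.828×10²⁶ = 9.19×10²⁶ W.
From T_eq⁴ = L(1−A)/(16πσd²): d = √[L(1−A)/(16πσT_eq⁴)].
d = √[9.19×10²⁶ × 0.50 / (16π × 5.67×10⁻⁸ × (183)⁴)] = 3.79×10¹¹ m = 2.53 AU.

d ≈ 2.53 AU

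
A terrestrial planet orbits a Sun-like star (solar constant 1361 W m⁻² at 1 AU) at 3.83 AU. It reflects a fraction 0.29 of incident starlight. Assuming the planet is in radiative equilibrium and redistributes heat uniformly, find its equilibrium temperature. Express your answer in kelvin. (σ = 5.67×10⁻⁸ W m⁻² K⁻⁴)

Flux at 3.83 AU: S = 1361/3.83² = 92.8 W m⁻².
Energy balance: absorbed = emitted ⇒ πR²·S(1−A) = 4πR²·σT_eq⁴, so T_eq⁴ = S(1−A)/(4σ).
T_eq = [92.8 × 0.71 / (4 × 5.67×10⁻⁸)]^(1/4) = (2.90×10⁸)^(1/4) = 131 K.

T_eq ≈ 131 K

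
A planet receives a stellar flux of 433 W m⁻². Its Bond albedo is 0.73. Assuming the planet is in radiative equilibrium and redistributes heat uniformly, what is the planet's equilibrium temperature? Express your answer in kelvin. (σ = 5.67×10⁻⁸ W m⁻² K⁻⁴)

T_eq ≈ 151 K

Energy balance: absorbed = emitted ⇒ πR²·S(1−A) = 4πR²·σT_eq⁴, so T_eq⁴ = S(1−A)/(4σ).
T_eq = [433 × 0.27 / (4 × 5.67×10⁻⁸)]^(1/4) = (5.15×10⁸)^(1/4) = 151 K.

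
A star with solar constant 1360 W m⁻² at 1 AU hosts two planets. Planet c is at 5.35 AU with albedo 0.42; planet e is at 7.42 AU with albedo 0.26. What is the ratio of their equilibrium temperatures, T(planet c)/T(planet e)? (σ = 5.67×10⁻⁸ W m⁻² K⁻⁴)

T_eq = [S₀(1−A)/(4σd²)]^(1/4), so T ∝ (1−A)^(1/4) / √d.
T₁ = [1360×0.58/(4×5.67×10⁻⁸×5.35²)]^(1/4) = 104.99 K.
T₂ = [1360×0.74/(4×5.67×10⁻⁸×7.42²)]^(1/4) = 94.75 K.

T₁/T₂ ≈ 1.108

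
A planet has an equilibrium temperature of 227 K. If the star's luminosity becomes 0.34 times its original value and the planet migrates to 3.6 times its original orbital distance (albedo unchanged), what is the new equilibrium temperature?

T_eq ≈ 91.4 K

T_eq ∝ L^(1/4) · d^(−1/2).
T′ = 227 × 0.34^(1/4) / 3.6^(1/2) = 91.4 K.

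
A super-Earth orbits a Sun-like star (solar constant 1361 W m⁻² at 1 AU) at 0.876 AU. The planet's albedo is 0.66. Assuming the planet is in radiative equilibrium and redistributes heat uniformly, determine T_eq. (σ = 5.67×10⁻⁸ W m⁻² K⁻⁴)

T_eq ≈ 227 K

Flux at 0.876 AU: S = 1361/0.876² = 1770 W m⁻².
Energy balance: absorbed = emitted ⇒ πR²·S(1−A) = 4πR²·σT_eq⁴, so T_eq⁴ = S(1−A)/(4σ).
T_eq = [1770 × 0.34 / (4 × 5.67×10⁻⁸)]^(1/4) = (2.66×10⁹)^(1/4) = 227 K.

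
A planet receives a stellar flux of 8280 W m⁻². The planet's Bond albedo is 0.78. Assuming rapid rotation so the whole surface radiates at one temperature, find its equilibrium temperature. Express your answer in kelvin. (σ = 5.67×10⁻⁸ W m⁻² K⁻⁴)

T_eq ≈ 299 K

Energy balance: absorbed = emitted ⇒ πR²·S(1−A) = 4πR²·σT_eq⁴, so T_eq⁴ = S(1−A)/(4σ).
T_eq = [8280 × 0.22 / (4 × 5.67×10⁻⁸)]^(1/4) = (8.03×10⁹)^(1/4) = 299 K.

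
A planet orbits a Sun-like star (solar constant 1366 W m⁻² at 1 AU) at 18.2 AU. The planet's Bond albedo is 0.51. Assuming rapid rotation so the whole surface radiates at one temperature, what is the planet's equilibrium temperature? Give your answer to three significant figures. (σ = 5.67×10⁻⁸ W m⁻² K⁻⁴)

Flux at 18.2 AU: S = 1366/18.2² = 4.12 W m⁻².
Energy balance: absorbed = emitted ⇒ πR²·S(1−A) = 4πR²·σT_eq⁴, so T_eq⁴ = S(1−A)/(4σ).
T_eq = [4.12 × 0.49 / (4 × 5.67×10⁻⁸)]^(1/4) = (8.91×10⁶)^(1/4) = 54.6 K.

T_eq ≈ 54.6 K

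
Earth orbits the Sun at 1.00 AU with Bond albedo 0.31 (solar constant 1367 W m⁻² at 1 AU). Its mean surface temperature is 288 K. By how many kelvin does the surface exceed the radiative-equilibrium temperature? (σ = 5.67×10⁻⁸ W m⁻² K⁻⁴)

S = 1367/1.00² = 1367 W m⁻².
T_eq = [S(1−A)/(4σ)]^(1/4) = [1367×0.69/(4×5.67×10⁻⁸)]^(1/4) = 253.9 K.
ΔT = T_surf − T_eq = 288 − 253.9.

ΔT ≈ 34.1 K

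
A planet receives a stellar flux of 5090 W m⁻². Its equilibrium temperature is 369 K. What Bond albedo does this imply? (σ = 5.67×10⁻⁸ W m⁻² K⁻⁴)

A ≈ 0.17

From T_eq⁴ = S(1−A)/(4σ): 1−A = 4σT_eq⁴/S.
1−A = 4 × 5.67×10⁻⁸ × (369)⁴ / 5090 = 0.826.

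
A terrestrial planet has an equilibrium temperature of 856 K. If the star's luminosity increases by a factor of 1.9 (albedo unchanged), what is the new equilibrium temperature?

T_eq ∝ L^(1/4) · d^(−1/2).
T′ = 856 × 1.9^(1/4) = 1000 K.

T_eq ≈ 1000 K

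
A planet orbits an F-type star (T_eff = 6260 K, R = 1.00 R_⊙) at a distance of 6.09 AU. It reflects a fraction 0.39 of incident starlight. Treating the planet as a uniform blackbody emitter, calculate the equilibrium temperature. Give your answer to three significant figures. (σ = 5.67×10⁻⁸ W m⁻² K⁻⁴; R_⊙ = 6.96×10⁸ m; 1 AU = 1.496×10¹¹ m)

T_eq ≈ 108 K

R_⋆ = 1.00 × 6.96×10⁸ = 6.96×10⁸ m.
d = 6.09 AU = 9.11×10¹¹ m.
L = 4πR_⋆²σT_⋆⁴ = 4π(6.96×10⁸)² × 5.67×10⁻⁸ × (6260)⁴ = 5.30×10²⁶ W.
S = L/(4πd²) = 50.8 W m⁻².
Energy balance: absorbed = emitted ⇒ πR²·S(1−A) = 4πR²·σT_eq⁴, so T_eq⁴ = S(1−A)/(4σ).
T_eq = [50.8 × 0.61 / (4 × 5.67×10⁻⁸)]^(1/4) = (1.37×10⁸)^(1/4) = 108 K.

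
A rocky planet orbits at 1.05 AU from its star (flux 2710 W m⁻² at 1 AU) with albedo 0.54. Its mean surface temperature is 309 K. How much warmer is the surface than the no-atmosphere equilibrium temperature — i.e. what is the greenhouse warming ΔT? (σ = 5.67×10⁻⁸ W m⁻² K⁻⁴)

ΔT ≈ 43.3 K

S = 2710/1.05² = 2458 W m⁻².
T_eq = [S(1−A)/(4σ)]^(1/4) = [2458×0.46/(4×5.67×10⁻⁸)]^(1/4) = 265.7 K.
ΔT = T_surf − T_eq = 309 − 265.7.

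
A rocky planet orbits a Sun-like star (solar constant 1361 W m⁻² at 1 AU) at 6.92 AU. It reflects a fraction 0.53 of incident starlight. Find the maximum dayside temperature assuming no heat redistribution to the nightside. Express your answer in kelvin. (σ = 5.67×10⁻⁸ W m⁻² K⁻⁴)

Flux at 6.92 AU: S = 1361/6.92² = 28.4 W m⁻².
With no redistribution each surface element balances locally: S(1−A) = σT⁴.
T = [28.4 × 0.47 / 5.67×10⁻⁸]^(1/4) = (2.36×10⁸)^(1/4) = 124 K.

T_ss ≈ 124 K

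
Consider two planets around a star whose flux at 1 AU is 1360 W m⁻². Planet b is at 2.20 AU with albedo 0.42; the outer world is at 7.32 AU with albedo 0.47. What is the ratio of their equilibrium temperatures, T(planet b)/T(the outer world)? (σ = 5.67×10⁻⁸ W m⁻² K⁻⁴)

T_eq = [S₀(1−A)/(4σd²)]^(1/4), so T ∝ (1−A)^(1/4) / √d.
T₁ = [1360×0.58/(4×5.67×10⁻⁸×2.20²)]^(1/4) = 163.73 K.
T₂ = [1360×0.53/(4×5.67×10⁻⁸×7.32²)]^(1/4) = 87.76 K.

T₁/T₂ ≈ 1.866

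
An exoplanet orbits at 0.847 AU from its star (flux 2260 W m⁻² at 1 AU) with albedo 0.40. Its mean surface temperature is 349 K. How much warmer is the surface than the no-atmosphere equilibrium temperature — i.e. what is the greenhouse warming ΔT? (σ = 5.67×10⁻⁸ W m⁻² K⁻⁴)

ΔT ≈ 46.9 K

S = 2260/0.847² = 3150 W m⁻².
T_eq = [S(1−A)/(4σ)]^(1/4) = [3150×0.60/(4×5.67×10⁻⁸)]^(1/4) = 302.1 K.
ΔT = T_surf − T_eq = 349 − 302.1.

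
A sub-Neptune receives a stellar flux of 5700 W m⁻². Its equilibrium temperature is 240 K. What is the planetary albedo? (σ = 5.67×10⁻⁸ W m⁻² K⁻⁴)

From T_eq⁴ = S(1−A)/(4σ): 1−A = 4σT_eq⁴/S.
1−A = 4 × 5.67×10⁻⁸ × (240)⁴ / 5700 = 0.132.

A ≈ 0.87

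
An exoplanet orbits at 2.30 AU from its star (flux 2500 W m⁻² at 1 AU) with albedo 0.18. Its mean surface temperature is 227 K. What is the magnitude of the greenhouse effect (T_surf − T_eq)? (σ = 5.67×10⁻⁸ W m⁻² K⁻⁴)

ΔT ≈ 23.7 K

S = 2500/2.30² = 472.6 W m⁻².
T_eq = [S(1−A)/(4σ)]^(1/4) = [472.6×0.82/(4×5.67×10⁻⁸)]^(1/4) = 203.3 K.
ΔT = T_surf − T_eq = 227 − 203.3.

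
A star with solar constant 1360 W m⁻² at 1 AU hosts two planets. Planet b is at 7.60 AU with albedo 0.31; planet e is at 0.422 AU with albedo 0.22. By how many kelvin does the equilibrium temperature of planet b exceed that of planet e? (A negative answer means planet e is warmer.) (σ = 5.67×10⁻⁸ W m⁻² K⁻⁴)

ΔT ≈ -310.6 K

T_eq = [S₀(1−A)/(4σd²)]^(1/4), so T ∝ (1−A)^(1/4) / √d.
T₁ = [1360×0.69/(4×5.67×10⁻⁸×7.60²)]^(1/4) = 92.00 K.
T₂ = [1360×0.78/(4×5.67×10⁻⁸×0.422²)]^(1/4) = 402.57 K.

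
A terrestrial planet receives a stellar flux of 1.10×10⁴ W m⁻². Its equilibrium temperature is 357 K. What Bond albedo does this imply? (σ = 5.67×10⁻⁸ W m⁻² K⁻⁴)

From T_eq⁴ = S(1−A)/(4σ): 1−A = 4σT_eq⁴/S.
1−A = 4 × 5.67×10⁻⁸ × (357)⁴ / 1.10×10⁴ = 0.335.

A ≈ 0.67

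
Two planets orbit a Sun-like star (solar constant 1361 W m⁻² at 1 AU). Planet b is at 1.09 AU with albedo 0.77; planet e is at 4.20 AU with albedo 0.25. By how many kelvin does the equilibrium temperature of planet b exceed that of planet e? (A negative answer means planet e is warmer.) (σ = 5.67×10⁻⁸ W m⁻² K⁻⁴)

T_eq = [S₀(1−A)/(4σd²)]^(1/4), so T ∝ (1−A)^(1/4) / √d.
T₁ = [1361×0.23/(4×5.67×10⁻⁸×1.09²)]^(1/4) = 184.62 K.
T₂ = [1361×0.75/(4×5.67×10⁻⁸×4.20²)]^(1/4) = 126.38 K.

ΔT ≈ 58.2 K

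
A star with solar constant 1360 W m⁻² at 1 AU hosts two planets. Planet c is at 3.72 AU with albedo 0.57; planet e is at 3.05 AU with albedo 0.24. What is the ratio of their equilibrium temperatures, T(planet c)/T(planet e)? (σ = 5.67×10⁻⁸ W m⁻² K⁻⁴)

T₁/T₂ ≈ 0.785

T_eq = [S₀(1−A)/(4σd²)]^(1/4), so T ∝ (1−A)^(1/4) / √d.
T₁ = [1360×0.43/(4×5.67×10⁻⁸×3.72²)]^(1/4) = 116.83 K.
T₂ = [1360×0.76/(4×5.67×10⁻⁸×3.05²)]^(1/4) = 148.77 K.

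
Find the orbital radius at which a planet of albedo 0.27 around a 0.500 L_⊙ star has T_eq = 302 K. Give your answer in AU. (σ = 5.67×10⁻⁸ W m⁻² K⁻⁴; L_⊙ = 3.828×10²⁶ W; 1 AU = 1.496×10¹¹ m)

d ≈ 0.513 AU

L = 0.500 × 3.828×10²⁶ = 1.91×10²⁶ W.
From T_eq⁴ = L(1−A)/(16πσd²): d = √[L(1−A)/(16πσT_eq⁴)].
d = √[1.91×10²⁶ × 0.73 / (16π × 5.67×10⁻⁸ × (302)⁴)] = 7.68×10¹⁰ m = 0.513 AU.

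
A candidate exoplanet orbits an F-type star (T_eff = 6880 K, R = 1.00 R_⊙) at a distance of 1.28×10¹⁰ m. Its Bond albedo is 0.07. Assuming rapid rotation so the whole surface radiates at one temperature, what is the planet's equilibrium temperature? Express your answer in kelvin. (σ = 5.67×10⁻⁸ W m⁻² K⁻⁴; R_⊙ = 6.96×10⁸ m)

R_⋆ = 1.00 × 6.96×10⁸ = 6.96×10⁸ m.
L = 4πR_⋆²σT_⋆⁴ = 4π(6.96×10⁸)² × 5.67×10⁻⁸ × (6880)⁴ = 7.73×10²⁶ W.
S = L/(4πd²) = 3.76×10⁵ W m⁻².
Energy balance: absorbed = emitted ⇒ πR²·S(1−A) = 4πR²·σT_eq⁴, so T_eq⁴ = S(1−A)/(4σ).
T_eq = [3.76×10⁵ × 0.93 / (4 × 5.67×10⁻⁸)]^(1/4) = (1.54×10¹²)^(1/4) = 1110 K.

T_eq ≈ 1110 K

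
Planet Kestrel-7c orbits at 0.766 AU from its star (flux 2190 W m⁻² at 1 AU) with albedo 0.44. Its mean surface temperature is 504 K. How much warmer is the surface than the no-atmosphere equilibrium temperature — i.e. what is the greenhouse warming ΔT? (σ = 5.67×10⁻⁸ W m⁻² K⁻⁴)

S = 2190/0.766² = 3732 W m⁻².
T_eq = [S(1−A)/(4σ)]^(1/4) = [3732×0.56/(4×5.67×10⁻⁸)]^(1/4) = 309.8 K.
ΔT = T_surf − T_eq = 504 − 309.8.

ΔT ≈ 194.2 K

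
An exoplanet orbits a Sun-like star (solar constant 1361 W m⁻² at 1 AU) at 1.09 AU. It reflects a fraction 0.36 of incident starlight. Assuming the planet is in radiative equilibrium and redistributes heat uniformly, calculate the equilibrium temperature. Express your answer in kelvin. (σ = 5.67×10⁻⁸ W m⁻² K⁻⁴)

Flux at 1.09 AU: S = 1361/1.09² = 1150 W m⁻².
Energy balance: absorbed = emitted ⇒ πR²·S(1−A) = 4πR²·σT_eq⁴, so T_eq⁴ = S(1−A)/(4σ).
T_eq = [1150 × 0.64 / (4 × 5.67×10⁻⁸)]^(1/4) = (3.23×10⁹)^(1/4) = 238 K.

T_eq ≈ 238 K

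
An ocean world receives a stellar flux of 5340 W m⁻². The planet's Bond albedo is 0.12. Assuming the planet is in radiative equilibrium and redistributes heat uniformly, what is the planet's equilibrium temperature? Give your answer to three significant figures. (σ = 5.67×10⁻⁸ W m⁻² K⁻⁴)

T_eq ≈ 379 K

Energy balance: absorbed = emitted ⇒ πR²·S(1−A) = 4πR²·σT_eq⁴, so T_eq⁴ = S(1−A)/(4σ).
T_eq = [5340 × 0.88 / (4 × 5.67×10⁻⁸)]^(1/4) = (2.07×10¹⁰)^(1/4) = 379 K.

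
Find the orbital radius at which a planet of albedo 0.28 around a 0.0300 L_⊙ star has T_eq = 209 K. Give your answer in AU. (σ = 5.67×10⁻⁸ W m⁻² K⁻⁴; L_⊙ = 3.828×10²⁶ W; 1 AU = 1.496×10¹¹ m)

d ≈ 0.261 AU

L = 0.0300 × 3.828×10²⁶ = 1.15×10²⁵ W.
From T_eq⁴ = L(1−A)/(16πσd²): d = √[L(1−A)/(16πσT_eq⁴)].
d = √[1.15×10²⁵ × 0.72 / (16π × 5.67×10⁻⁸ × (209)⁴)] = 3.90×10¹⁰ m = 0.261 AU.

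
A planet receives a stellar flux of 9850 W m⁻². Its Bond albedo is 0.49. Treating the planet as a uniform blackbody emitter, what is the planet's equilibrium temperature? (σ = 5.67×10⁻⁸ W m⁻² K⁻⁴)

Energy balance: absorbed = emitted ⇒ πR²·S(1−A) = 4πR²·σT_eq⁴, so T_eq⁴ = S(1−A)/(4σ).
T_eq = [9850 × 0.51 / (4 × 5.67×10⁻⁸)]^(1/4) = (2.21×10¹⁰)^(1/4) = 386 K.

T_eq ≈ 386 K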